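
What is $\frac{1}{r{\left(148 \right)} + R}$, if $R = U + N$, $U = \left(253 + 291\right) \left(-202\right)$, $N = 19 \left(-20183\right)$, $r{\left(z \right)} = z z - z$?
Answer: $- \frac{1}{471609} \approx -2.1204 \cdot 10^{-6}$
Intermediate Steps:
$r{\left(z \right)} = z^{2} - z$
$N = -383477$
$U = -109888$ ($U = 544 \left(-202\right) = -109888$)
$R = -493365$ ($R = -109888 - 383477 = -493365$)
$\frac{1}{r{\left(148 \right)} + R} = \frac{1}{148 \left(-1 + 148\right) - 493365} = \frac{1}{148 \cdot 147 - 493365} = \frac{1}{21756 - 493365} = \frac{1}{-471609} = - \frac{1}{471609}$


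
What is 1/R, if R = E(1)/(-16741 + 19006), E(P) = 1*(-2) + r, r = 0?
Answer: -2265/2 ≈ -1132.5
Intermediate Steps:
E(P) = -2 (E(P) = 1*(-2) + 0 = -2 + 0 = -2)
R = -2/2265 (R = -2/(-16741 + 19006) = -2/2265 ≈ -0.00088300)
1/R = 1/(-2/2265) = -2265/2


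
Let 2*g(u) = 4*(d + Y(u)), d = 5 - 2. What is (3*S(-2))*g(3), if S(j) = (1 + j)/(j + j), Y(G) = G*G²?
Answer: 45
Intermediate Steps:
d = 3
Y(G) = G³
g(u) = 6 + 2*u³ (g(u) = (4*(3 + u³))/2 = (12 + 4*u³)/2 = 6 + 2*u³)
S(j) = (1 + j)/(2*j) (S(j) = (1 + j)/((2*j)) = (1 + j)*(1/(2*j)) = (1 + j)/(2*j))
(3*S(-2))*g(3) = (3*((½)*(1 - 2)/(-2)))*(6 + 2*3³) = (3*((½)*(-½)*(-1)))*(6 + 2*27) = (3*(¼))*(6 + 54) = (¾)*60 = 45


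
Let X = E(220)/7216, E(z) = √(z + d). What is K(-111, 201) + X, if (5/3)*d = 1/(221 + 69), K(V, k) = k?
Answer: 201 + √18502174/2092640 ≈ 201.00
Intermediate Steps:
d = 3/1450 (d = 3/(5*(221 + 69)) = (⅗)/290 = (⅗)*(1/290) = 3/1450 ≈ 0.0020690)
E(z) = √(3/1450 + z) (E(z) = √(z + 3/1450) = √(3/1450 + z))
X = √18502174/2092640 (X = (√(174 + 84100*220)/290)/7216 = (√(174 + 18502000)/290)*(1/7216) = (√18502174/290)*(1/7216) = √18502174/2092640 ≈ 0.0020555)
K(-111, 201) + X = 201 + √18502174/2092640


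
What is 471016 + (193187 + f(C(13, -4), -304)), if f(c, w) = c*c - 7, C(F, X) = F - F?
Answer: 664196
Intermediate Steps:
C(F, X) = 0
f(c, w) = -7 + c**2 (f(c, w) = c**2 - 7 = -7 + c**2)
471016 + (193187 + f(C(13, -4), -304)) = 471016 + (193187 + (-7 + 0**2)) = 471016 + (193187 + (-7 + 0)) = 471016 + (193187 - 7) = 471016 + 193180 = 664196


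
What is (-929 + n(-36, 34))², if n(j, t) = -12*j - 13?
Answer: 260100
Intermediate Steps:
n(j, t) = -13 - 12*j
(-929 + n(-36, 34))² = (-929 + (-13 - 12*(-36)))² = (-929 + (-13 + 432))² = (-929 + 419)² = (-510)² = 260100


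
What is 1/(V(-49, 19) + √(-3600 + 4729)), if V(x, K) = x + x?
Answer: -98/8475 - √1129/8475 ≈ -0.015528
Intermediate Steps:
V(x, K) = 2*x
1/(V(-49, 19) + √(-3600 + 4729)) = 1/(2*(-49) + √(-3600 + 4729)) = 1/(-98 + √1129)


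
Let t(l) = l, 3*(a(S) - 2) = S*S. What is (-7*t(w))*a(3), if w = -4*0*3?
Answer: 0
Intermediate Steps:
a(S) = 2 + S**2/3 (a(S) = 2 + (S*S)/3 = 2 + S**2/3)
w = 0 (w = 0*3 = 0)
(-7*t(w))*a(3) = (-7*0)*(2 + (1/3)*3**2) = 0*(2 + (1/3)*9) = 0*(2 + 3) = 0*5 = 0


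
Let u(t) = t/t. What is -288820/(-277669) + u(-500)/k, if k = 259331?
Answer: 10700036727/10286882777 ≈ 1.0402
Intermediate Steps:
u(t) = 1
-288820/(-277669) + u(-500)/k = -288820/(-277669) + 1/259331 = -288820*(-1/277669) + 1*(1/259331) = 41260/39667 + 1/259331 = 10700036727/10286882777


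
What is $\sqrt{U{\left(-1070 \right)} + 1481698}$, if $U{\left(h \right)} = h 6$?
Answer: $\sqrt{1475278} \approx 1214.6$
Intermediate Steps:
$U{\left(h \right)} = 6 h$
$\sqrt{U{\left(-1070 \right)} + 1481698} = \sqrt{6 \left(-1070\right) + 1481698} = \sqrt{-6420 + 1481698} = \sqrt{1475278}$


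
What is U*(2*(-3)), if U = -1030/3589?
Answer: 6180/3589 ≈ 1.7219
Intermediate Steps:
U = -1030/3589 (U = -1030*1/3589 = -1030/3589 ≈ -0.28699)
U*(2*(-3)) = -2060*(-3)/3589 = -1030/3589*(-6) = 6180/3589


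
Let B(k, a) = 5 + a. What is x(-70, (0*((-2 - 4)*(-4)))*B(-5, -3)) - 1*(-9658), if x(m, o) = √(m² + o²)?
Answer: 9728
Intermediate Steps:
x(-70, (0*((-2 - 4)*(-4)))*B(-5, -3)) - 1*(-9658) = √((-70)² + ((0*((-2 - 4)*(-4)))*(5 - 3))²) - 1*(-9658) = √(4900 + ((0*(-6*(-4)))*2)²) + 9658 = √(4900 + ((0*24)*2)²) + 9658 = √(4900 + (0*2)²) + 9658 = √(4900 + 0²) + 9658 = √(4900 + 0) + 9658 = √4900 + 9658 = 70 + 9658 = 9728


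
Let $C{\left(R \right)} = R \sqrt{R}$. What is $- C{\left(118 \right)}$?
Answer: $- 118 \sqrt{118} \approx -1281.8$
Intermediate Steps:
$C{\left(R \right)} = R^{\frac{3}{2}}$
$- C{\left(118 \right)} = - 118^{\frac{3}{2}} = - 118 \sqrt{118}$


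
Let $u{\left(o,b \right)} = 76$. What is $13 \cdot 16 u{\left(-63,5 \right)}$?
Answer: $15808$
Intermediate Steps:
$13 \cdot 16 u{\left(-63,5 \right)} = 13 \cdot 16 \cdot 76 = 208 \cdot 76 = 15808$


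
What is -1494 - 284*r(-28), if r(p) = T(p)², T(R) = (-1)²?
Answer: -1778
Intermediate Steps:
T(R) = 1
r(p) = 1 (r(p) = 1² = 1)
-1494 - 284*r(-28) = -1494 - 284*1 = -1494 - 284 = -1778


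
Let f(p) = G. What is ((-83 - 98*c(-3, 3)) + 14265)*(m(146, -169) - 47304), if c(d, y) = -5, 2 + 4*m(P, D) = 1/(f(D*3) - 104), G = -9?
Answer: -78427837180/113 ≈ -6.9405e+8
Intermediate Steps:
f(p) = -9
m(P, D) = -227/452 (m(P, D) = -½ + 1/(4*(-9 - 104)) = -½ + (¼)/(-113) = -½ + (¼)*(-1/113) = -½ - 1/452 = -227/452)
((-83 - 98*c(-3, 3)) + 14265)*(m(146, -169) - 47304) = ((-83 - 98*(-5)) + 14265)*(-227/452 - 47304) = ((-83 + 490) + 14265)*(-21381635/452) = (407 + 14265)*(-21381635/452) = 14672*(-21381635/452) = -78427837180/113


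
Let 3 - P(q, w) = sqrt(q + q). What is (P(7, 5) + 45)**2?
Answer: (48 - sqrt(14))**2 ≈ 1958.8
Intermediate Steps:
P(q, w) = 3 - sqrt(2)*sqrt(q) (P(q, w) = 3 - sqrt(q + q) = 3 - sqrt(2*q) = 3 - sqrt(2)*sqrt(q))
(P(7, 5) + 45)**2 = ((3 - sqrt(2)*sqrt(7)) + 45)**2 = ((3 - sqrt(14)) + 45)**2 = (48 - sqrt(14))**2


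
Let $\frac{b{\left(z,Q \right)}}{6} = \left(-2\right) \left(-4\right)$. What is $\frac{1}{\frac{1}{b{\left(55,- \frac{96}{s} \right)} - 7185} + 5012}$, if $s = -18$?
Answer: $\frac{7137}{35770643} \approx 0.00019952$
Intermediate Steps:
$b{\left(z,Q \right)} = 48$ ($b{\left(z,Q \right)} = 6 \left(\left(-2\right) \left(-4\right)\right) = 6 \cdot 8 = 48$)
$\frac{1}{\frac{1}{b{\left(55,- \frac{96}{s} \right)} - 7185} + 5012} = \frac{1}{\frac{1}{48 - 7185} + 5012} = \frac{1}{\frac{1}{-7137} + 5012} = \frac{1}{- \frac{1}{7137} + 5012} = \frac{1}{\frac{35770643}{7137}} = \frac{7137}{35770643}$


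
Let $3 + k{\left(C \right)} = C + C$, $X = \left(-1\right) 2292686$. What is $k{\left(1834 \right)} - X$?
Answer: $2296351$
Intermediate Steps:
$X = -2292686$
$k{\left(C \right)} = -3 + 2 C$ ($k{\left(C \right)} = -3 + \left(C + C\right) = -3 + 2 C$)
$k{\left(1834 \right)} - X = \left(-3 + 2 \cdot 1834\right) - -2292686 = \left(-3 + 3668\right) + 2292686 = 3665 + 2292686 = 2296351$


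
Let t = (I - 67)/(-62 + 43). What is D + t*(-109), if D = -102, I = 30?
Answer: -5971/19 ≈ -314.26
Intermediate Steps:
t = 37/19 (t = (30 - 67)/(-62 + 43) = -37/(-19) = -37*(-1/19) = 37/19 ≈ 1.9474)
D + t*(-109) = -102 + (37/19)*(-109) = -102 - 4033/19 = -5971/19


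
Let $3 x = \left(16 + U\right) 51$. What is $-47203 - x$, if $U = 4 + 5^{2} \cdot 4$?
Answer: $-49243$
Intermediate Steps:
$U = 104$ ($U = 4 + 25 \cdot 4 = 4 + 100 = 104$)
$x = 2040$ ($x = \frac{\left(16 + 104\right) 51}{3} = \frac{120 \cdot 51}{3} = \frac{1}{3} \cdot 6120 = 2040$)
$-47203 - x = -47203 - 2040 = -49243$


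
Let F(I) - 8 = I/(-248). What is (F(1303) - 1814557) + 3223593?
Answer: 349441609/248 ≈ 1.4090e+6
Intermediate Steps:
F(I) = 8 - I/248 (F(I) = 8 + I/(-248) = 8 + I*(-1/248) = 8 - I/248)
(F(1303) - 1814557) + 3223593 = ((8 - 1/248*1303) - 1814557) + 3223593 = ((8 - 1303/248) - 1814557) + 3223593 = (681/248 - 1814557) + 3223593 = -450009455/248 + 3223593 = 349441609/248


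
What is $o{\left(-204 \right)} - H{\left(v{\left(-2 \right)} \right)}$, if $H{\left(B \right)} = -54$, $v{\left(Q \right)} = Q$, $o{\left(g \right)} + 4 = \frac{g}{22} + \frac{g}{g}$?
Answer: $\frac{459}{11} \approx 41.727$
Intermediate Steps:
$o{\left(g \right)} = -3 + \frac{g}{22}$ ($o{\left(g \right)} = -4 + \left(\frac{g}{22} + \frac{g}{g}\right) = -4 + \left(g \frac{1}{22} + 1\right) = -4 + \left(\frac{g}{22} + 1\right) = -4 + \left(1 + \frac{g}{22}\right) = -3 + \frac{g}{22}$)
$o{\left(-204 \right)} - H{\left(v{\left(-2 \right)} \right)} = \left(-3 + \frac{1}{22} \left(-204\right)\right) - -54 = \left(-3 - \frac{102}{11}\right) + 54 = - \frac{135}{11} + 54 = \frac{459}{11}$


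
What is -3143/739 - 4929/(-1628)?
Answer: -1474273/1203092 ≈ -1.2254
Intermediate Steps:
-3143/739 - 4929/(-1628) = -3143*1/739 - 4929*(-1/1628) = -3143/739 + 4929/1628 = -1474273/1203092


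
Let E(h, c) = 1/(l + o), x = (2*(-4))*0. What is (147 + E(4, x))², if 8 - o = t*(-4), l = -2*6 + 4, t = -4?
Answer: 5527201/256 ≈ 21591.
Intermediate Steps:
l = -8 (l = -12 + 4 = -8)
o = -8 (o = 8 - (-4)*(-4) = 8 - 1*16 = 8 - 16 = -8)
x = 0 (x = -8*0 = 0)
E(h, c) = -1/16 (E(h, c) = 1/(-8 - 8) = 1/(-16) = -1/16)
(147 + E(4, x))² = (147 - 1/16)² = (2351/16)² = 5527201/256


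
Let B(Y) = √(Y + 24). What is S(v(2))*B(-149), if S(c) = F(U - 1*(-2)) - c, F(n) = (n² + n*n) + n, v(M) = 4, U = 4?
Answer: 370*I*√5 ≈ 827.34*I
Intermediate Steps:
B(Y) = √(24 + Y)
F(n) = n + 2*n² (F(n) = (n² + n²) + n = 2*n² + n = n + 2*n²)
S(c) = 78 - c (S(c) = (4 - 1*(-2))*(1 + 2*(4 - 1*(-2))) - c = (4 + 2)*(1 + 2*(4 + 2)) - c = 6*(1 + 2*6) - c = 6*(1 + 12) - c = 6*13 - c = 78 - c)
S(v(2))*B(-149) = (78 - 1*4)*√(24 - 149) = (78 - 4)*√(-125) = 74*(5*I*√5) = 370*I*√5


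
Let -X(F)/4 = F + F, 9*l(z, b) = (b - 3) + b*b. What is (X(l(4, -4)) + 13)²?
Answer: 25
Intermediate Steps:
l(z, b) = -⅓ + b/9 + b²/9 (l(z, b) = ((b - 3) + b*b)/9 = ((-3 + b) + b²)/9 = (-3 + b + b²)/9 = -⅓ + b/9 + b²/9)
X(F) = -8*F (X(F) = -4*(F + F) = -8*F)
(X(l(4, -4)) + 13)² = (-8*(-⅓ + (⅑)*(-4) + (⅑)*(-4)²) + 13)² = (-8*(-⅓ - 4/9 + (⅑)*16) + 13)² = (-8*(-⅓ - 4/9 + 16/9) + 13)² = (-8*1 + 13)² = (-8 + 13)² = 5² = 25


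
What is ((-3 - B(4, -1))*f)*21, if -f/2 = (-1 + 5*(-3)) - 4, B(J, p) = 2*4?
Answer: -9240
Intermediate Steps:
B(J, p) = 8
f = 40 (f = -2*((-1 + 5*(-3)) - 4) = -2*((-1 - 15) - 4) = -2*(-16 - 4) = -2*(-20) = 40)
((-3 - B(4, -1))*f)*21 = ((-3 - 1*8)*40)*21 = ((-3 - 8)*40)*21 = -11*40*21 = -440*21 = -9240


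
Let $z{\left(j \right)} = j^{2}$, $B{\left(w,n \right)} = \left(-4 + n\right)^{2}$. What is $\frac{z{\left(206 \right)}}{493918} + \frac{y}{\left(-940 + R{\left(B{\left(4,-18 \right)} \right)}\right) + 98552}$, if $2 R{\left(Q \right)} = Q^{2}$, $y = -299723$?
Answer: $- \frac{69462939037}{53031975660} \approx -1.3098$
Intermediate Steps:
$R{\left(Q \right)} = \frac{Q^{2}}{2}$
$\frac{z{\left(206 \right)}}{493918} + \frac{y}{\left(-940 + R{\left(B{\left(4,-18 \right)} \right)}\right) + 98552} = \frac{206^{2}}{493918} - \frac{299723}{\left(-940 + \frac{\left(\left(-4 - 18\right)^{2}\right)^{2}}{2}\right) + 98552} = 42436 \cdot \frac{1}{493918} - \frac{299723}{\left(-940 + \frac{\left(\left(-22\right)^{2}\right)^{2}}{2}\right) + 98552} = \frac{21218}{246959} - \frac{299723}{\left(-940 + \frac{484^{2}}{2}\right) + 98552} = \frac{21218}{246959} - \frac{299723}{\left(-940 + \frac{1}{2} \cdot 234256\right) + 98552} = \frac{21218}{246959} - \frac{299723}{\left(-940 + 117128\right) + 98552} = \frac{21218}{246959} - \frac{299723}{116188 + 98552} = \frac{21218}{246959} - \frac{299723}{214740} = - \frac{69462939037}{53031975660}$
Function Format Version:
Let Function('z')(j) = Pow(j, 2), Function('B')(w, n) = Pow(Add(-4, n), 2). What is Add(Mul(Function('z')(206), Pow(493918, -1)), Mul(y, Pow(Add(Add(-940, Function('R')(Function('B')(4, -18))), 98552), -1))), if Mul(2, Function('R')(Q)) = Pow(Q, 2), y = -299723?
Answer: Rational(-69462939037, 53031975660) ≈ -1.3098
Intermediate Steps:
Function('R')(Q) = Mul(Rational(1, 2), Pow(Q, 2))
Add(Mul(Function('z')(206), Pow(493918, -1)), Mul(y, Pow(Add(Add(-940, Function('R')(Function('B')(4, -18))), 98552), -1))) = Add(Mul(Pow(206, 2), Pow(493918, -1)), Mul(-299723, Pow(Add(Add(-940, Mul(Rational(1, 2), Pow(Pow(Add(-4, -18), 2), 2))), 98552), -1))) = Add(Mul(42436, Rational(1, 493918)), Mul(-299723, Pow(Add(Add(-940, Mul(Rational(1, 2), Pow(Pow(-22, 2), 2))), 98552), -1))) = Add(Rational(21218, 246959), Mul(-299723, Pow(Add(Add(-940, Mul(Rational(1, 2), Pow(484, 2))), 98552), -1))) = Add(Rational(21218, 246959), Mul(-299723, Pow(Add(Add(-940, Mul(Rational(1, 2), 234256)), 98552), -1))) = Add(Rational(21218, 246959), Mul(-299723, Pow(Add(Add(-940, 117128), 98552), -1))) = Add(Rational(21218, 246959), Mul(-299723, Pow(Add(116188, 98552), -1))) = Add(Rational(21218, 246959), Mul(-299723, Pow(214740, -1))) = Add(Rational(21218, 246959), Mul(-299723, Rational(1, 214740))) = Add(Rational(21218, 246959), Rational(-299723, 214740)) = Rational(-69462939037, 53031975660)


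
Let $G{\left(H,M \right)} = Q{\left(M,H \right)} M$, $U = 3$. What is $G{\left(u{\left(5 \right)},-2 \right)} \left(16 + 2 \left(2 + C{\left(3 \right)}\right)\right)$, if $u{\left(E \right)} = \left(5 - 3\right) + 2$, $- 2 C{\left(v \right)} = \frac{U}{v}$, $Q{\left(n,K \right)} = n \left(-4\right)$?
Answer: $-304$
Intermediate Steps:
$Q{\left(n,K \right)} = - 4 n$
$C{\left(v \right)} = - \frac{3}{2 v}$ ($C{\left(v \right)} = - \frac{3 \frac{1}{v}}{2} = - \frac{3}{2 v}$)
$u{\left(E \right)} = 4$ ($u{\left(E \right)} = 2 + 2 = 4$)
$G{\left(H,M \right)} = - 4 M^{2}$ ($G{\left(H,M \right)} = - 4 M M = - 4 M^{2}$)
$G{\left(u{\left(5 \right)},-2 \right)} \left(16 + 2 \left(2 + C{\left(3 \right)}\right)\right) = - 4 \left(-2\right)^{2} \left(16 + 2 \left(2 - \frac{3}{2 \cdot 3}\right)\right) = \left(-4\right) 4 \left(16 + 2 \left(2 - \frac{1}{2}\right)\right) = - 16 \left(16 + 2 \left(2 - \frac{1}{2}\right)\right) = - 16 \left(16 + 2 \cdot \frac{3}{2}\right) = - 16 \left(16 + 3\right) = \left(-16\right) 19 = -304$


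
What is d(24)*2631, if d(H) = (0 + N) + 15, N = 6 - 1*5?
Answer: 42096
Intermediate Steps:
N = 1 (N = 6 - 5 = 1)
d(H) = 16 (d(H) = (0 + 1) + 15 = 1 + 15 = 16)
d(24)*2631 = 16*2631 = 42096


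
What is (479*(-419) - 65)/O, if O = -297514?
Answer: 100383/148757 ≈ 0.67481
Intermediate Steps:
(479*(-419) - 65)/O = (479*(-419) - 65)/(-297514) = (-200701 - 65)*(-1/297514) = -200766*(-1/297514) = 100383/148757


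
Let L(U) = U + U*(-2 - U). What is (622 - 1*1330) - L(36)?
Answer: 624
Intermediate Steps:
(622 - 1*1330) - L(36) = (622 - 1*1330) - (-1)*36*(1 + 36) = (622 - 1330) - (-1)*36*37 = -708 - 1*(-1332) = -708 + 1332 = 624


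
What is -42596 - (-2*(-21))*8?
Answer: -42932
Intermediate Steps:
-42596 - (-2*(-21))*8 = -42596 - 42*8 = -42596 - 1*336 = -42596 - 336 = -42932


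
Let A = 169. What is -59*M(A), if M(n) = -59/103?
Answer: 3481/103 ≈ 33.796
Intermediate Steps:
M(n) = -59/103
-59*M(A) = -59*(-59/103) = 3481/103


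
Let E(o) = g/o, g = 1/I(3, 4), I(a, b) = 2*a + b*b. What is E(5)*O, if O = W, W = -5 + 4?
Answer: -1/110 ≈ -0.0090909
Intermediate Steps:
I(a, b) = b² + 2*a (I(a, b) = 2*a + b² = b² + 2*a)
W = -1
g = 1/22 (g = 1/(4² + 2*3) = 1/(16 + 6) = 1/22 ≈ 0.045455)
E(o) = 1/(22*o)
O = -1
E(5)*O = ((1/22)/5)*(-1) = ((1/22)*(⅕))*(-1) = (1/110)*(-1) = -1/110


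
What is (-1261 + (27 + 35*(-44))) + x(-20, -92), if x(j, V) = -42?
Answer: -2816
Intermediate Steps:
(-1261 + (27 + 35*(-44))) + x(-20, -92) = (-1261 + (27 + 35*(-44))) - 42 = (-1261 + (27 - 1540)) - 42 = (-1261 - 1513) - 42 = -2774 - 42 = -2816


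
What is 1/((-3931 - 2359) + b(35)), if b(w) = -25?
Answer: -1/6315 ≈ -0.00015835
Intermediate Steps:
1/((-3931 - 2359) + b(35)) = 1/((-3931 - 2359) - 25) = 1/(-6290 - 25) = 1/(-6315) = -1/6315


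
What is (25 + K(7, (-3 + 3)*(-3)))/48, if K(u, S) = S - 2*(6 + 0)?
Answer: 13/48 ≈ 0.27083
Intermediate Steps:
K(u, S) = -12 + S (K(u, S) = S - 2*6 = S - 1*12 = S - 12 = -12 + S)
(25 + K(7, (-3 + 3)*(-3)))/48 = (25 + (-12 + (-3 + 3)*(-3)))/48 = (25 + (-12 + 0*(-3)))*(1/48) = (25 + (-12 + 0))*(1/48) = (25 - 12)*(1/48) = 13*(1/48) = 13/48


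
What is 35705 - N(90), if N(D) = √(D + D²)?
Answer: 35705 - 3*√910 ≈ 35615.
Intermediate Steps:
35705 - N(90) = 35705 - √(90*(1 + 90)) = 35705 - √(90*91) = 35705 - √8190 = 35705 - 3*√910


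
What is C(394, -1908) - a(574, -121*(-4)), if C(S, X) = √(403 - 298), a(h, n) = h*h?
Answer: -329476 + √105 ≈ -3.2947e+5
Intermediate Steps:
a(h, n) = h²
C(S, X) = √105
C(394, -1908) - a(574, -121*(-4)) = √105 - 1*574² = √105 - 1*329476 = √105 - 329476 = -329476 + √105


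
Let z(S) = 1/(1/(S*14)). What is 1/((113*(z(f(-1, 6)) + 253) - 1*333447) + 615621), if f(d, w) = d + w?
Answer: 1/318673 ≈ 3.1380e-6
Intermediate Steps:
z(S) = 14*S (z(S) = 1/(1/(14*S)) = 14*S)
1/((113*(z(f(-1, 6)) + 253) - 1*333447) + 615621) = 1/((113*(14*(-1 + 6) + 253) - 1*333447) + 615621) = 1/((113*(14*5 + 253) - 333447) + 615621) = 1/((113*(70 + 253) - 333447) + 615621) = 1/((113*323 - 333447) + 615621) = 1/((36499 - 333447) + 615621) = 1/(-296948 + 615621) = 1/318673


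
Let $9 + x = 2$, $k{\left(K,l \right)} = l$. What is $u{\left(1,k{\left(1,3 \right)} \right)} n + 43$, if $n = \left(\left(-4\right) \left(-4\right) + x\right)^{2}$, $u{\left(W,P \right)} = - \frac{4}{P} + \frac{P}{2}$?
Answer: $\frac{113}{2} \approx 56.5$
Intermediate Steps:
$x = -7$ ($x = -9 + 2 = -7$)
$u{\left(W,P \right)} = \frac{P}{2} - \frac{4}{P}$ ($u{\left(W,P \right)} = - \frac{4}{P} + P \frac{1}{2} = - \frac{4}{P} + \frac{P}{2} = \frac{P}{2} - \frac{4}{P}$)
$n = 81$ ($n = \left(\left(-4\right) \left(-4\right) - 7\right)^{2} = \left(16 - 7\right)^{2} = 9^{2} = 81$)
$u{\left(1,k{\left(1,3 \right)} \right)} n + 43 = \left(\frac{1}{2} \cdot 3 - \frac{4}{3}\right) 81 + 43 = \left(\frac{3}{2} - \frac{4}{3}\right) 81 + 43 = \frac{1}{6} \cdot 81 + 43 = \frac{27}{2} + 43 = \frac{113}{2}$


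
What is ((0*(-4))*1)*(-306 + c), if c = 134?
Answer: 0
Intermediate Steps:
((0*(-4))*1)*(-306 + c) = ((0*(-4))*1)*(-306 + 134) = (0*1)*(-172) = 0*(-172) = 0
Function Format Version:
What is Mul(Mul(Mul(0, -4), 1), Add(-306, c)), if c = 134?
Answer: 0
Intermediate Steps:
Mul(Mul(Mul(0, -4), 1), Add(-306, c)) = Mul(Mul(Mul(0, -4), 1), Add(-306, 134)) = Mul(Mul(0, 1), -172) = Mul(0, -172) = 0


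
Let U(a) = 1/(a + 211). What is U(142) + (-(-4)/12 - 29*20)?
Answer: -613864/1059 ≈ -579.66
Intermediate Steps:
U(a) = 1/(211 + a)
U(142) + (-(-4)/12 - 29*20) = 1/(211 + 142) + (-(-4)/12 - 29*20) = 1/353 + (-(-4)/12 - 580) = 1/353 + (-1*(-⅓) - 580) = 1/353 + (⅓ - 580) = 1/353 - 1739/3 = -613864/1059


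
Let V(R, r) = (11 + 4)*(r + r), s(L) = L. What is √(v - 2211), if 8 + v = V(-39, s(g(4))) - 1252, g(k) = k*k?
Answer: I*√2991 ≈ 54.69*I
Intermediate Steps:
g(k) = k²
V(R, r) = 30*r (V(R, r) = 15*(2*r) = 30*r)
v = -780 (v = -8 + (30*4² - 1252) = -8 + (30*16 - 1252) = -8 + (480 - 1252) = -8 - 772 = -780)
√(v - 2211) = √(-780 - 2211) = √(-2991) = I*√2991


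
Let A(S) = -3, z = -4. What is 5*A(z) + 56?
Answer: 41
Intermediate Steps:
5*A(z) + 56 = 5*(-3) + 56 = -15 + 56 = 41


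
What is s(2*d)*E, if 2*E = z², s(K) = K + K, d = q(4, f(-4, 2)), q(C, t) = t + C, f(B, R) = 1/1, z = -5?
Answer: 250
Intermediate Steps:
f(B, R) = 1
q(C, t) = C + t
d = 5 (d = 4 + 1 = 5)
s(K) = 2*K
E = 25/2 (E = (½)*(-5)² = (½)*25 = 25/2 ≈ 12.500)
s(2*d)*E = (2*(2*5))*(25/2) = (2*10)*(25/2) = 20*(25/2) = 250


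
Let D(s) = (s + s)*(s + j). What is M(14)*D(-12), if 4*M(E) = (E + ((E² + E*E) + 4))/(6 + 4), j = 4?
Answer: 1968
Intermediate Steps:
M(E) = ⅒ + E²/20 + E/40 (M(E) = ((E + ((E² + E*E) + 4))/(6 + 4))/4 = ((E + ((E² + E²) + 4))/10)/4 = ((E + (2*E² + 4))*(⅒))/4 = ((E + (4 + 2*E²))*(⅒))/4 = ((4 + E + 2*E²)*(⅒))/4 = (⅖ + E²/5 + E/10)/4 = ⅒ + E²/20 + E/40)
D(s) = 2*s*(4 + s) (D(s) = (s + s)*(s + 4) = (2*s)*(4 + s) = 2*s*(4 + s))
M(14)*D(-12) = (⅒ + (1/20)*14² + (1/40)*14)*(2*(-12)*(4 - 12)) = (⅒ + (1/20)*196 + 7/20)*(2*(-12)*(-8)) = (⅒ + 49/5 + 7/20)*192 = (41/4)*192 = 1968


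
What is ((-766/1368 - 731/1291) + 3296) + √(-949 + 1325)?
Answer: 2909518567/883044 + 2*√94 ≈ 3314.3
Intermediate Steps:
((-766/1368 - 731/1291) + 3296) + √(-949 + 1325) = ((-766*1/1368 - 731*1/1291) + 3296) + √376 = ((-383/684 - 731/1291) + 3296) + 2*√94 = (-994457/883044 + 3296) + 2*√94 = 2909518567/883044 + 2*√94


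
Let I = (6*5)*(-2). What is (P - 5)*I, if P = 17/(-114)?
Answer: 5870/19 ≈ 308.95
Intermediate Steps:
I = -60 (I = 30*(-2) = -60)
P = -17/114 (P = 17*(-1/114) = -17/114 ≈ -0.14912)
(P - 5)*I = (-17/114 - 5)*(-60) = -587/114*(-60) = 5870/19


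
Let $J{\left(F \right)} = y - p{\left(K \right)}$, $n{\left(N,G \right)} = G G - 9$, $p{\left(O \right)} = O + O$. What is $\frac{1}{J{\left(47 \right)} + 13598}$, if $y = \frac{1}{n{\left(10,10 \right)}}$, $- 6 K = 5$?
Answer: $\frac{273}{3712712} \approx 7.3531 \cdot 10^{-5}$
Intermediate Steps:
$K = - \frac{5}{6}$ ($K = \left(- \frac{1}{6}\right) 5 = - \frac{5}{6} \approx -0.83333$)
$p{\left(O \right)} = 2 O$
$n{\left(N,G \right)} = -9 + G^{2}$ ($n{\left(N,G \right)} = G^{2} - 9 = -9 + G^{2}$)
$y = \frac{1}{91}$ ($y = \frac{1}{-9 + 10^{2}} = \frac{1}{-9 + 100} = \frac{1}{91} \approx 0.010989$)
$J{\left(F \right)} = \frac{458}{273}$ ($J{\left(F \right)} = \frac{1}{91} - 2 \left(- \frac{5}{6}\right) = \frac{1}{91} - - \frac{5}{3} = \frac{1}{91} + \frac{5}{3} = \frac{458}{273}$)
$\frac{1}{J{\left(47 \right)} + 13598} = \frac{1}{\frac{458}{273} + 13598} = \frac{1}{\frac{3712712}{273}} = \frac{273}{3712712}$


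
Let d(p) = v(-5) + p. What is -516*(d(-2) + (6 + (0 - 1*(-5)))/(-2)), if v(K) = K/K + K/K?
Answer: 2838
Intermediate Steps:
v(K) = 2 (v(K) = 1 + 1 = 2)
d(p) = 2 + p
-516*(d(-2) + (6 + (0 - 1*(-5)))/(-2)) = -516*((2 - 2) + (6 + (0 - 1*(-5)))/(-2)) = -516*(0 + (6 + (0 + 5))*(-½)) = -516*(0 + (6 + 5)*(-½)) = -516*(0 + 11*(-½)) = -516*(0 - 11/2) = -516*(-11/2) = 2838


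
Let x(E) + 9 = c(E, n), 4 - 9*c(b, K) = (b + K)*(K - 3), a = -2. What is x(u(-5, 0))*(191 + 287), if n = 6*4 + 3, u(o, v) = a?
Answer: -323606/9 ≈ -35956.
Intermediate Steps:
u(o, v) = -2
n = 27 (n = 24 + 3 = 27)
c(b, K) = 4/9 - (-3 + K)*(K + b)/9 (c(b, K) = 4/9 - (b + K)*(K - 3)/9 = 4/9 - (K + b)*(-3 + K)/9 = 4/9 - (-3 + K)*(K + b)/9)
x(E) = -725/9 - 8*E/3 (x(E) = -9 + (4/9 - 1/9*27**2 + (1/3)*27 + E/3 - 1/9*27*E) = -9 + (4/9 - 1/9*729 + 9 + E/3 - 3*E) = -9 + (4/9 - 81 + 9 + E/3 - 3*E) = -9 + (-644/9 - 8*E/3) = -725/9 - 8*E/3)
x(u(-5, 0))*(191 + 287) = (-725/9 - 8/3*(-2))*(191 + 287) = (-725/9 + 16/3)*478 = -677/9*478 = -323606/9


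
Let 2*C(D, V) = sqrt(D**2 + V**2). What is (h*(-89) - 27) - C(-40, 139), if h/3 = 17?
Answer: -4566 - sqrt(20921)/2 ≈ -4638.3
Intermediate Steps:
h = 51 (h = 3*17 = 51)
C(D, V) = sqrt(D**2 + V**2)/2
(h*(-89) - 27) - C(-40, 139) = (51*(-89) - 27) - sqrt((-40)**2 + 139**2)/2 = (-4539 - 27) - sqrt(1600 + 19321)/2 = -4566 - sqrt(20921)/2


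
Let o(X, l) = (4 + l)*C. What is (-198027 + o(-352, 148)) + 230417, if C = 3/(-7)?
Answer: 226274/7 ≈ 32325.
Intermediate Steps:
C = -3/7 (C = 3*(-⅐) = -3/7 ≈ -0.42857)
o(X, l) = -12/7 - 3*l/7 (o(X, l) = (4 + l)*(-3/7) = -12/7 - 3*l/7)
(-198027 + o(-352, 148)) + 230417 = (-198027 + (-12/7 - 3/7*148)) + 230417 = (-198027 + (-12/7 - 444/7)) + 230417 = (-198027 - 456/7) + 230417 = -1386645/7 + 230417 = 226274/7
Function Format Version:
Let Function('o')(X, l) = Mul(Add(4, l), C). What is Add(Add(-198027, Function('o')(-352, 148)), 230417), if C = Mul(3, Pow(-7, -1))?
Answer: Rational(226274, 7) ≈ 32325.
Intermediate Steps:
C = Rational(-3, 7) (C = Mul(3, Rational(-1, 7)) = Rational(-3, 7) ≈ -0.42857)
Function('o')(X, l) = Add(Rational(-12, 7), Mul(Rational(-3, 7), l)) (Function('o')(X, l) = Mul(Add(4, l), Rational(-3, 7)) = Add(Rational(-12, 7), Mul(Rational(-3, 7), l)))
Add(Add(-198027, Function('o')(-352, 148)), 230417) = Add(Add(-198027, Add(Rational(-12, 7), Mul(Rational(-3, 7), 148))), 230417) = Add(Add(-198027, Add(Rational(-12, 7), Rational(-444, 7))), 230417) = Add(Add(-198027, Rational(-456, 7)), 230417) = Add(Rational(-1386645, 7), 230417) = Rational(226274, 7)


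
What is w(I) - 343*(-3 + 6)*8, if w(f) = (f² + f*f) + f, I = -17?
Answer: -7671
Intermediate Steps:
w(f) = f + 2*f² (w(f) = (f² + f²) + f = 2*f² + f = f + 2*f²)
w(I) - 343*(-3 + 6)*8 = -17*(1 + 2*(-17)) - 343*(-3 + 6)*8 = -17*(1 - 34) - 1029*8 = -17*(-33) - 343*24 = 561 - 8232 = -7671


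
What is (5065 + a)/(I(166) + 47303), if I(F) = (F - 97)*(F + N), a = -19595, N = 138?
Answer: -14530/68279 ≈ -0.21280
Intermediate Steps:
I(F) = (-97 + F)*(138 + F) (I(F) = (F - 97)*(F + 138) = (-97 + F)*(138 + F))
(5065 + a)/(I(166) + 47303) = (5065 - 19595)/((-13386 + 166**2 + 41*166) + 47303) = -14530/((-13386 + 27556 + 6806) + 47303) = -14530/(20976 + 47303) = -14530/68279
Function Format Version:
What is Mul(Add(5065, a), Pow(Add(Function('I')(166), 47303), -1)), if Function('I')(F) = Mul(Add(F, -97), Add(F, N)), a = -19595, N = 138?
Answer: Rational(-14530, 68279) ≈ -0.21280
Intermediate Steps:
Function('I')(F) = Mul(Add(-97, F), Add(138, F)) (Function('I')(F) = Mul(Add(F, -97), Add(F, 138)) = Mul(Add(-97, F), Add(138, F)))
Mul(Add(5065, a), Pow(Add(Function('I')(166), 47303), -1)) = Mul(Add(5065, -19595), Pow(Add(Add(-13386, Pow(166, 2), Mul(41, 166)), 47303), -1)) = Mul(-14530, Pow(Add(Add(-13386, 27556, 6806), 47303), -1)) = Mul(-14530, Pow(Add(20976, 47303), -1)) = Mul(-14530, Pow(68279, -1)) = Mul(-14530, Rational(1, 68279)) = Rational(-14530, 68279)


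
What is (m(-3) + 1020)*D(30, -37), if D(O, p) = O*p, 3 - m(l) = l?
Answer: -1138860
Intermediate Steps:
m(l) = 3 - l
(m(-3) + 1020)*D(30, -37) = ((3 - 1*(-3)) + 1020)*(30*(-37)) = ((3 + 3) + 1020)*(-1110) = (6 + 1020)*(-1110) = 1026*(-1110) = -1138860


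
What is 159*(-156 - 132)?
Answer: -45792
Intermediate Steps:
159*(-156 - 132) = 159*(-288) = -45792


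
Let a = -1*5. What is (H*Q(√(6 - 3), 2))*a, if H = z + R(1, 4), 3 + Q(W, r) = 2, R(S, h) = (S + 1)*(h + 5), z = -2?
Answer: 80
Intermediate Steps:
R(S, h) = (1 + S)*(5 + h)
a = -5
Q(W, r) = -1 (Q(W, r) = -3 + 2 = -1)
H = 16 (H = -2 + (5 + 4 + 5*1 + 1*4) = -2 + (5 + 4 + 5 + 4) = -2 + 18 = 16)
(H*Q(√(6 - 3), 2))*a = (16*(-1))*(-5) = -16*(-5) = 80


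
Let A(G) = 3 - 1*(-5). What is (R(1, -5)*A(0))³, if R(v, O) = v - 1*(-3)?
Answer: 32768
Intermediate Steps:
R(v, O) = 3 + v (R(v, O) = v + 3 = 3 + v)
A(G) = 8 (A(G) = 3 + 5 = 8)
(R(1, -5)*A(0))³ = ((3 + 1)*8)³ = (4*8)³ = 32³ = 32768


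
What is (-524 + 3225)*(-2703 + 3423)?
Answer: 1944720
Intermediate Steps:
(-524 + 3225)*(-2703 + 3423) = 2701*720 = 1944720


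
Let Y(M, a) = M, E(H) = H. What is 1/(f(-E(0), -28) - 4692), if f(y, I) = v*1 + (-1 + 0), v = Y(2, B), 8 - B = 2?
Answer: -1/4691 ≈ -0.00021317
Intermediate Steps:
B = 6 (B = 8 - 1*2 = 8 - 2 = 6)
v = 2
f(y, I) = 1 (f(y, I) = 2*1 + (-1 + 0) = 2 - 1 = 1)
1/(f(-E(0), -28) - 4692) = 1/(1 - 4692) = 1/(-4691) = -1/4691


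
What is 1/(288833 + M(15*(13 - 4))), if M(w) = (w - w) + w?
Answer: 1/288968 ≈ 3.4606e-6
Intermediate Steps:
M(w) = w (M(w) = 0 + w = w)
1/(288833 + M(15*(13 - 4))) = 1/(288833 + 15*(13 - 4)) = 1/(288833 + 15*9) = 1/(288833 + 135) = 1/288968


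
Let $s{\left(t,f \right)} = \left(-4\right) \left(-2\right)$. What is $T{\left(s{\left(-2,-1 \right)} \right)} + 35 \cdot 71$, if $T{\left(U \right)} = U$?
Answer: $2493$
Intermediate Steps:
$s{\left(t,f \right)} = 8$
$T{\left(s{\left(-2,-1 \right)} \right)} + 35 \cdot 71 = 8 + 35 \cdot 71 = 8 + 2485 = 2493$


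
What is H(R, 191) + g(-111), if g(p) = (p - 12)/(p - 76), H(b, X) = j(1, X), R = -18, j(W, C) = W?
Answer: 310/187 ≈ 1.6578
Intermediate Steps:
H(b, X) = 1
g(p) = (-12 + p)/(-76 + p)
H(R, 191) + g(-111) = 1 + (-12 - 111)/(-76 - 111) = 1 - 123/(-187) = 1 - 1/187*(-123) = 1 + 123/187 = 310/187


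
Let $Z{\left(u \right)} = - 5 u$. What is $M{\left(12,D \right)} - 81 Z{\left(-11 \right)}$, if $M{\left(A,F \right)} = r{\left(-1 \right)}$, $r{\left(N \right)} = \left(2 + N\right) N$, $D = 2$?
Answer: $-4456$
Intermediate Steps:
$r{\left(N \right)} = N \left(2 + N\right)$
$M{\left(A,F \right)} = -1$ ($M{\left(A,F \right)} = - (2 - 1) = \left(-1\right) 1 = -1$)
$M{\left(12,D \right)} - 81 Z{\left(-11 \right)} = -1 - 81 \left(\left(-5\right) \left(-11\right)\right) = -1 - 4455 = -4456$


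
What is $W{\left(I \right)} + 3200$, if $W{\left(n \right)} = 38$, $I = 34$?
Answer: $3238$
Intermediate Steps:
$W{\left(I \right)} + 3200 = 38 + 3200 = 3238$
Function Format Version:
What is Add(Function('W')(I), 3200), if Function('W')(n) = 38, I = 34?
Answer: 3238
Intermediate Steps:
Add(Function('W')(I), 3200) = Add(38, 3200) = 3238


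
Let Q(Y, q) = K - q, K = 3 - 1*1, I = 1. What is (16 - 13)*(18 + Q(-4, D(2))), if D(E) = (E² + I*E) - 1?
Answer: 45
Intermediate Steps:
K = 2 (K = 3 - 1 = 2)
D(E) = -1 + E + E² (D(E) = (E² + 1*E) - 1 = (E² + E) - 1 = (E + E²) - 1 = -1 + E + E²)
Q(Y, q) = 2 - q
(16 - 13)*(18 + Q(-4, D(2))) = (16 - 13)*(18 + (2 - (-1 + 2 + 2²))) = 3*(18 + (2 - (-1 + 2 + 4))) = 3*(18 + (2 - 1*5)) = 3*(18 + (2 - 5)) = 3*(18 - 3) = 3*15 = 45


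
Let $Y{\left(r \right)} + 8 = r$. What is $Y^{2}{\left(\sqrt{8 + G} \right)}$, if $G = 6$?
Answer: $\left(8 - \sqrt{14}\right)^{2} \approx 18.133$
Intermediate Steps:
$Y{\left(r \right)} = -8 + r$
$Y^{2}{\left(\sqrt{8 + G} \right)} = \left(-8 + \sqrt{8 + 6}\right)^{2} = \left(-8 + \sqrt{14}\right)^{2}$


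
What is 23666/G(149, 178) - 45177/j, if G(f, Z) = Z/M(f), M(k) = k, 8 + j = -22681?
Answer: 13335794122/673107 ≈ 19812.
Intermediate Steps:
j = -22689 (j = -8 - 22681 = -22689)
G(f, Z) = Z/f
23666/G(149, 178) - 45177/j = 23666/((178/149)) - 45177/(-22689) = 23666/((178*(1/149))) - 45177*(-1/22689) = 23666/(178/149) + 15059/7563 = 23666*(149/178) + 15059/7563 = 1763117/89 + 15059/7563 = 13335794122/673107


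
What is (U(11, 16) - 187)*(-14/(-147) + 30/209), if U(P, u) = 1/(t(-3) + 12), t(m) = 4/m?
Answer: -783511/17556 ≈ -44.629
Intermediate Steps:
U(P, u) = 3/32 (U(P, u) = 1/(4/(-3) + 12) = 1/(4*(-⅓) + 12) = 1/(-4/3 + 12) = 1/(32/3) = 3/32)
(U(11, 16) - 187)*(-14/(-147) + 30/209) = (3/32 - 187)*(-14/(-147) + 30/209) = -5981*(-14*(-1/147) + 30*(1/209))/32 = -5981*(2/21 + 30/209)/32 = -5981/32*1048/4389 = -783511/17556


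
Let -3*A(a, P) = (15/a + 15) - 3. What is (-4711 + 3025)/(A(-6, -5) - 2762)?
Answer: 10116/16591 ≈ 0.60973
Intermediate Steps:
A(a, P) = -4 - 5/a (A(a, P) = -((15/a + 15) - 3)/3 = -((15 + 15/a) - 3)/3 = -(12 + 15/a)/3 = -4 - 5/a)
(-4711 + 3025)/(A(-6, -5) - 2762) = (-4711 + 3025)/((-4 - 5/(-6)) - 2762) = -1686/((-4 - 5*(-⅙)) - 2762) = -1686/((-4 + ⅚) - 2762) = -1686/(-19/6 - 2762) = -1686/(-16591/6) = -1686*(-6/16591) = 10116/16591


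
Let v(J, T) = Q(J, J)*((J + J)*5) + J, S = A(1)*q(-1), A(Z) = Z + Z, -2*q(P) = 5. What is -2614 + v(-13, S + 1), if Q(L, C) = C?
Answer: -937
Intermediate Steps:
q(P) = -5/2 (q(P) = -½*5 = -5/2)
A(Z) = 2*Z
S = -5 (S = (2*1)*(-5/2) = 2*(-5/2) = -5)
v(J, T) = J + 10*J² (v(J, T) = J*((J + J)*5) + J = J*((2*J)*5) + J = J*(10*J) + J = 10*J² + J = J + 10*J²)
-2614 + v(-13, S + 1) = -2614 - 13*(1 + 10*(-13)) = -2614 - 13*(1 - 130) = -2614 - 13*(-129) = -2614 + 1677 = -937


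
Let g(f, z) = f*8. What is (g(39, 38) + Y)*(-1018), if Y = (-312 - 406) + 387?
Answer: 19342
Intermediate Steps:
g(f, z) = 8*f
Y = -331 (Y = -718 + 387 = -331)
(g(39, 38) + Y)*(-1018) = (8*39 - 331)*(-1018) = (312 - 331)*(-1018) = -19*(-1018) = 19342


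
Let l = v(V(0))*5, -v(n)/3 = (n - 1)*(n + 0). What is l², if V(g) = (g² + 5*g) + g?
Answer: 0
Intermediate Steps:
V(g) = g² + 6*g
v(n) = -3*n*(-1 + n) (v(n) = -3*(n - 1)*(n + 0) = -3*(-1 + n)*n = -3*n*(-1 + n))
l = 0 (l = (3*(0*(6 + 0))*(1 - 0*(6 + 0)))*5 = (3*(0*6)*(1 - 0*6))*5 = (3*0*(1 - 1*0))*5 = (3*0*(1 + 0))*5 = (3*0*1)*5 = 0*5 = 0)
l² = 0² = 0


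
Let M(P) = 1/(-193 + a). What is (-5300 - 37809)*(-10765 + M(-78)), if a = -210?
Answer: 187019602264/403 ≈ 4.6407e+8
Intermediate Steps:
M(P) = -1/403 (M(P) = 1/(-193 - 210) = 1/(-403) = -1/403)
(-5300 - 37809)*(-10765 + M(-78)) = (-5300 - 37809)*(-10765 - 1/403) = -43109*(-4338296/403) = 187019602264/403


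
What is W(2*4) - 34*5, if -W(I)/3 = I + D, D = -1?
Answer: -191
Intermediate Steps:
W(I) = 3 - 3*I (W(I) = -3*(I - 1) = -3*(-1 + I) = 3 - 3*I)
W(2*4) - 34*5 = (3 - 6*4) - 34*5 = (3 - 3*8) - 170 = (3 - 24) - 170 = -21 - 170 = -191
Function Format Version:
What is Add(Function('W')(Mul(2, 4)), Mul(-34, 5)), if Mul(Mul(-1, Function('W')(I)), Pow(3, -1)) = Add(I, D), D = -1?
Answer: -191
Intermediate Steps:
Function('W')(I) = Add(3, Mul(-3, I)) (Function('W')(I) = Mul(-3, Add(I, -1)) = Mul(-3, Add(-1, I)) = Add(3, Mul(-3, I)))
Add(Function('W')(Mul(2, 4)), Mul(-34, 5)) = Add(Add(3, Mul(-3, Mul(2, 4))), Mul(-34, 5)) = Add(Add(3, Mul(-3, 8)), -170) = Add(Add(3, -24), -170) = Add(-21, -170) = -191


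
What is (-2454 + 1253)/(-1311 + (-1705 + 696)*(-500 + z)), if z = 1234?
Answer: 1201/741917 ≈ 0.0016188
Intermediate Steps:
(-2454 + 1253)/(-1311 + (-1705 + 696)*(-500 + z)) = (-2454 + 1253)/(-1311 + (-1705 + 696)*(-500 + 1234)) = -1201/(-1311 - 1009*734) = -1201/(-1311 - 740606) = -1201/(-741917) = -1201*(-1/741917) = 1201/741917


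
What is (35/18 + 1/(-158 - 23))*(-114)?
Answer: -120023/543 ≈ -221.04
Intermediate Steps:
(35/18 + 1/(-158 - 23))*(-114) = (35*(1/18) + 1/(-181))*(-114) = (35/18 - 1/181)*(-114) = (6317/3258)*(-114) = -120023/543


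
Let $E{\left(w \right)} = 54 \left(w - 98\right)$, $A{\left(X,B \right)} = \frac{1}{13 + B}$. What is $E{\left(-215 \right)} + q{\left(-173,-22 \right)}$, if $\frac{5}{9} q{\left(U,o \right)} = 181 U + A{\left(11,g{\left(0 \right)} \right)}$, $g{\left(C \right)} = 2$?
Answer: $- \frac{1831632}{25} \approx -73265.0$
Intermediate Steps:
$q{\left(U,o \right)} = \frac{3}{25} + \frac{1629 U}{5}$ ($q{\left(U,o \right)} = \frac{9 \left(181 U + \frac{1}{13 + 2}\right)}{5} = \frac{9 \left(181 U + \frac{1}{15}\right)}{5} = \frac{9 \left(\frac{1}{15} + 181 U\right)}{5} = \frac{3}{25} + \frac{1629 U}{5}$)
$E{\left(w \right)} = -5292 + 54 w$ ($E{\left(w \right)} = 54 \left(-98 + w\right) = -5292 + 54 w$)
$E{\left(-215 \right)} + q{\left(-173,-22 \right)} = \left(-5292 + 54 \left(-215\right)\right) + \left(\frac{3}{25} + \frac{1629}{5} \left(-173\right)\right) = \left(-5292 - 11610\right) + \left(\frac{3}{25} - \frac{281817}{5}\right) = -16902 - \frac{1409082}{25} = - \frac{1831632}{25}$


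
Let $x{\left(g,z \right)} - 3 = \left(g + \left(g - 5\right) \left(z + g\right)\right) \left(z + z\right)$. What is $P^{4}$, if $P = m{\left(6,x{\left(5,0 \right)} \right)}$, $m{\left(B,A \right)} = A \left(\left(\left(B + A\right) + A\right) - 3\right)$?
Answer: $531441$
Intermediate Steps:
$x{\left(g,z \right)} = 3 + 2 z \left(g + \left(-5 + g\right) \left(g + z\right)\right)$ ($x{\left(g,z \right)} = 3 + \left(g + \left(g - 5\right) \left(z + g\right)\right) \left(z + z\right) = 3 + \left(g + \left(-5 + g\right) \left(g + z\right)\right) 2 z = 3 + 2 z \left(g + \left(-5 + g\right) \left(g + z\right)\right)$)
$m{\left(B,A \right)} = A \left(-3 + B + 2 A\right)$ ($m{\left(B,A \right)} = A \left(\left(\left(A + B\right) + A\right) - 3\right) = A \left(\left(B + 2 A\right) - 3\right) = A \left(-3 + B + 2 A\right)$)
$P = 27$ ($P = \left(3 - 10 \cdot 0^{2} - 40 \cdot 0 + 2 \cdot 5 \cdot 0^{2} + 2 \cdot 0 \cdot 5^{2}\right) \left(-3 + 6 + 2 \left(3 - 10 \cdot 0^{2} - 40 \cdot 0 + 2 \cdot 5 \cdot 0^{2} + 2 \cdot 0 \cdot 5^{2}\right)\right) = \left(3 - 0 + 0 + 2 \cdot 5 \cdot 0 + 2 \cdot 0 \cdot 25\right) \left(-3 + 6 + 2 \left(3 - 0 + 0 + 2 \cdot 5 \cdot 0 + 2 \cdot 0 \cdot 25\right)\right) = \left(3 + 0 + 0 + 0 + 0\right) \left(-3 + 6 + 2 \left(3 + 0 + 0 + 0 + 0\right)\right) = 3 \left(-3 + 6 + 2 \cdot 3\right) = 3 \left(-3 + 6 + 6\right) = 3 \cdot 9 = 27$)
$P^{4} = 27^{4} = 531441$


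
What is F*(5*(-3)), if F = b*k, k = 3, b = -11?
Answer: 495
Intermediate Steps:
F = -33 (F = -11*3 = -33)
F*(5*(-3)) = -165*(-3) = -33*(-15) = 495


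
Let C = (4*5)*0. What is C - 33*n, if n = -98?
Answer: 3234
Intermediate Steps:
C = 0 (C = 20*0 = 0)
C - 33*n = 0 - 33*(-98) = 0 + 3234 = 3234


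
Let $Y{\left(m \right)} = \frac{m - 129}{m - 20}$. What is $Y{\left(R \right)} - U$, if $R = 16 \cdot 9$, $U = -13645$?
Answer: $\frac{1691995}{124} \approx 13645.0$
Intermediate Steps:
$R = 144$
$Y{\left(m \right)} = \frac{-129 + m}{-20 + m}$
$Y{\left(R \right)} - U = \frac{-129 + 144}{-20 + 144} - -13645 = \frac{1}{124} \cdot 15 + 13645 = \frac{15}{124} + 13645 = \frac{1691995}{124}$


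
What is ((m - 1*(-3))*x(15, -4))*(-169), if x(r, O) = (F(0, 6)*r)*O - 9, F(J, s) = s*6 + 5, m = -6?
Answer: -1251783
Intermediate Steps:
F(J, s) = 5 + 6*s (F(J, s) = 6*s + 5 = 5 + 6*s)
x(r, O) = -9 + 41*O*r (x(r, O) = ((5 + 6*6)*r)*O - 9 = ((5 + 36)*r)*O - 9 = (41*r)*O - 9 = 41*O*r - 9 = -9 + 41*O*r)
((m - 1*(-3))*x(15, -4))*(-169) = ((-6 - 1*(-3))*(-9 + 41*(-4)*15))*(-169) = ((-6 + 3)*(-9 - 2460))*(-169) = -3*(-2469)*(-169) = 7407*(-169) = -1251783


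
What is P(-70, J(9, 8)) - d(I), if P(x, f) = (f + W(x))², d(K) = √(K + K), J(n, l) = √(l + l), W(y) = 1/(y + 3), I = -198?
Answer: 71289/4489 - 6*I*√11 ≈ 15.881 - 19.9*I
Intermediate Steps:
W(y) = 1/(3 + y)
J(n, l) = √2*√l (J(n, l) = √(2*l) = √2*√l)
d(K) = √2*√K (d(K) = √(2*K) = √2*√K)
P(x, f) = (f + 1/(3 + x))²
P(-70, J(9, 8)) - d(I) = (√2*√8 + 1/(3 - 70))² - √2*√(-198) = (√2*(2*√2) + 1/(-67))² - √2*3*I*√22 = (4 - 1/67)² - 6*I*√11 = (267/67)² - 6*I*√11 = 71289/4489 - 6*I*√11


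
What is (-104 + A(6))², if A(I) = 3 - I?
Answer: 11449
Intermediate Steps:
(-104 + A(6))² = (-104 + (3 - 1*6))² = (-104 + (3 - 6))² = (-104 - 3)² = (-107)² = 11449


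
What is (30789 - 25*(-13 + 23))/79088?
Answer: 30539/79088 ≈ 0.38614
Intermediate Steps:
(30789 - 25*(-13 + 23))/79088 = (30789 - 25*10)*(1/79088) = (30789 - 1*250)*(1/79088) = (30789 - 250)*(1/79088) = 30539*(1/79088) = 30539/79088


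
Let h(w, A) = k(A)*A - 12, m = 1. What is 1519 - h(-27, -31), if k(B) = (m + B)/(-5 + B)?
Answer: 9341/6 ≈ 1556.8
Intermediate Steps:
k(B) = (1 + B)/(-5 + B)
h(w, A) = -12 + A*(1 + A)/(-5 + A) (h(w, A) = ((1 + A)/(-5 + A))*A - 12 = A*(1 + A)/(-5 + A) - 12 = -12 + A*(1 + A)/(-5 + A))
1519 - h(-27, -31) = 1519 - (60 + (-31)² - 11*(-31))/(-5 - 31) = 1519 - (60 + 961 + 341)/(-36) = 1519 - (-1)*1362/36 = 1519 - 1*(-227/6) = 1519 + 227/6 = 9341/6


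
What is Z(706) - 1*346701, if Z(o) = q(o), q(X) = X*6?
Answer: -342465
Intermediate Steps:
q(X) = 6*X
Z(o) = 6*o
Z(706) - 1*346701 = 6*706 - 1*346701 = 4236 - 346701 = -342465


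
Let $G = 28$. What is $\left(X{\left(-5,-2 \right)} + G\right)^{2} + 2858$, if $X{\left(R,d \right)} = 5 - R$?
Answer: $4302$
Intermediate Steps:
$\left(X{\left(-5,-2 \right)} + G\right)^{2} + 2858 = \left(\left(5 - -5\right) + 28\right)^{2} + 2858 = \left(\left(5 + 5\right) + 28\right)^{2} + 2858 = \left(10 + 28\right)^{2} + 2858 = 38^{2} + 2858 = 1444 + 2858 = 4302$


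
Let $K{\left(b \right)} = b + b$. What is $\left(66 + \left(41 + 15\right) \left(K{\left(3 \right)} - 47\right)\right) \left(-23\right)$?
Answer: $51290$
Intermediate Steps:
$K{\left(b \right)} = 2 b$
$\left(66 + \left(41 + 15\right) \left(K{\left(3 \right)} - 47\right)\right) \left(-23\right) = \left(66 + \left(41 + 15\right) \left(2 \cdot 3 - 47\right)\right) \left(-23\right) = \left(66 + 56 \left(6 - 47\right)\right) \left(-23\right) = \left(66 + 56 \left(-41\right)\right) \left(-23\right) = \left(66 - 2296\right) \left(-23\right) = \left(-2230\right) \left(-23\right) = 51290$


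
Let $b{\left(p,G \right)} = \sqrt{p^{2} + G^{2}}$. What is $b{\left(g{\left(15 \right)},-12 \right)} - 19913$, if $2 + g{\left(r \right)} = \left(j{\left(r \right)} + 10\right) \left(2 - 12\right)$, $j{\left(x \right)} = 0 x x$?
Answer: $-19913 + 6 \sqrt{293} \approx -19810.0$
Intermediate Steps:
$j{\left(x \right)} = 0$ ($j{\left(x \right)} = 0 x = 0$)
$g{\left(r \right)} = -102$ ($g{\left(r \right)} = -2 + \left(0 + 10\right) \left(2 - 12\right) = -2 + 10 \left(-10\right) = -2 - 100 = -102$)
$b{\left(p,G \right)} = \sqrt{G^{2} + p^{2}}$
$b{\left(g{\left(15 \right)},-12 \right)} - 19913 = \sqrt{\left(-12\right)^{2} + \left(-102\right)^{2}} - 19913 = \sqrt{144 + 10404} - 19913 = \sqrt{10548} - 19913 = 6 \sqrt{293} - 19913 = -19913 + 6 \sqrt{293}$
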